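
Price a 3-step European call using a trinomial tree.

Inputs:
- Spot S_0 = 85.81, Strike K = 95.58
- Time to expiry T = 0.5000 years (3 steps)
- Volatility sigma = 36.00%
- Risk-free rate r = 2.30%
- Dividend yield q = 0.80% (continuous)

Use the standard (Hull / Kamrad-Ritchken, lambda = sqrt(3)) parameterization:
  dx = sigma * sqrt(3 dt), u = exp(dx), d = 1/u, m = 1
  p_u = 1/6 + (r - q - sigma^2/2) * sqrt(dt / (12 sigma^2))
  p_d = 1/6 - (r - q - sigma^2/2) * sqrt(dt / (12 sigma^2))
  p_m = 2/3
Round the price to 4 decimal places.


dt = T/N = 0.166667; dx = sigma*sqrt(3*dt) = 0.254558
u = exp(dx) = 1.289892; d = 1/u = 0.775259
p_u = 0.150364, p_m = 0.666667, p_d = 0.182969
Discount per step: exp(-r*dt) = 0.996174
Stock lattice S(k, j) with j the centered position index:
  k=0: S(0,+0) = 85.8100
  k=1: S(1,-1) = 66.5250; S(1,+0) = 85.8100; S(1,+1) = 110.6856
  k=2: S(2,-2) = 51.5741; S(2,-1) = 66.5250; S(2,+0) = 85.8100; S(2,+1) = 110.6856; S(2,+2) = 142.7725
  k=3: S(3,-3) = 39.9832; S(3,-2) = 51.5741; S(3,-1) = 66.5250; S(3,+0) = 85.8100; S(3,+1) = 110.6856; S(3,+2) = 142.7725; S(3,+3) = 184.1611
Terminal payoffs V(N, j) = max(S_T - K, 0):
  V(3,-3) = 0.000000; V(3,-2) = 0.000000; V(3,-1) = 0.000000; V(3,+0) = 0.000000; V(3,+1) = 15.105627; V(3,+2) = 47.192497; V(3,+3) = 88.581092
Backward induction: V(k, j) = exp(-r*dt) * [p_u * V(k+1, j+1) + p_m * V(k+1, j) + p_d * V(k+1, j-1)]
  V(2,-2) = exp(-r*dt) * [p_u*0.000000 + p_m*0.000000 + p_d*0.000000] = 0.000000
  V(2,-1) = exp(-r*dt) * [p_u*0.000000 + p_m*0.000000 + p_d*0.000000] = 0.000000
  V(2,+0) = exp(-r*dt) * [p_u*15.105627 + p_m*0.000000 + p_d*0.000000] = 2.262651
  V(2,+1) = exp(-r*dt) * [p_u*47.192497 + p_m*15.105627 + p_d*0.000000] = 17.100788
  V(2,+2) = exp(-r*dt) * [p_u*88.581092 + p_m*47.192497 + p_d*15.105627] = 47.363026
  V(1,-1) = exp(-r*dt) * [p_u*2.262651 + p_m*0.000000 + p_d*0.000000] = 0.338919
  V(1,+0) = exp(-r*dt) * [p_u*17.100788 + p_m*2.262651 + p_d*0.000000] = 4.064167
  V(1,+1) = exp(-r*dt) * [p_u*47.363026 + p_m*17.100788 + p_d*2.262651] = 18.863762
  V(0,+0) = exp(-r*dt) * [p_u*18.863762 + p_m*4.064167 + p_d*0.338919] = 5.586430

Answer: Price = V(0,0) = 5.5864


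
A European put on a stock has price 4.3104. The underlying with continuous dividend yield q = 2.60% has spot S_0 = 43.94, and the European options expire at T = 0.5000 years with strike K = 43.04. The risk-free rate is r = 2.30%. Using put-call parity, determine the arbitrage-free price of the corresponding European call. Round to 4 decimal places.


Put-call parity: C - P = S_0 * exp(-qT) - K * exp(-rT).
S_0 * exp(-qT) = 43.9400 * 0.98708414 = 43.37247689
K * exp(-rT) = 43.0400 * 0.98856587 = 42.54787514
C = P + S*exp(-qT) - K*exp(-rT)
C = 4.3104 + 43.37247689 - 42.54787514 = 5.1350

Answer: Call price = 5.1350


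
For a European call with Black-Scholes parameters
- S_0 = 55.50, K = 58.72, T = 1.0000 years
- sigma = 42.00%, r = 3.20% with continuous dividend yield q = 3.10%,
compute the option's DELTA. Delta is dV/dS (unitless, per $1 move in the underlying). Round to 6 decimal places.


d1 = 0.0781015153; d2 = -0.3418984847
phi(d1) = 0.3977273906; exp(-qT) = 0.9694755731; exp(-rT) = 0.9685065821
N(d1) = 0.5311263491
Delta = exp(-qT) * N(d1) = 0.9694755731 * 0.5311263491 = 0.514914

Answer: Delta = 0.514914


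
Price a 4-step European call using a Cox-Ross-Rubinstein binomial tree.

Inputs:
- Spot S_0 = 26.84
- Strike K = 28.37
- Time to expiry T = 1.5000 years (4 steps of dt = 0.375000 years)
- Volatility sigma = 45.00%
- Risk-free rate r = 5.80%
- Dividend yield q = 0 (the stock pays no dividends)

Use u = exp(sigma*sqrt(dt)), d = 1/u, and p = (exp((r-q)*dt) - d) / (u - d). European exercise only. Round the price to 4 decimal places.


Answer: Price = V(0,0) = 6.0529

Derivation:
dt = T/N = 0.375000
u = exp(sigma*sqrt(dt)) = 1.317278; d = 1/u = 0.759141
p = (exp((r-q)*dt) - d) / (u - d) = 0.470937
Discount per step: exp(-r*dt) = 0.978485
Stock lattice S(k, i) with i counting down-moves:
  k=0: S(0,0) = 26.8400
  k=1: S(1,0) = 35.3557; S(1,1) = 20.3753
  k=2: S(2,0) = 46.5734; S(2,1) = 26.8400; S(2,2) = 15.4678
  k=3: S(3,0) = 61.3501; S(3,1) = 35.3557; S(3,2) = 20.3753; S(3,3) = 11.7422
  k=4: S(4,0) = 80.8151; S(4,1) = 46.5734; S(4,2) = 26.8400; S(4,3) = 15.4678; S(4,4) = 8.9140
Terminal payoffs V(N, i) = max(S_T - K, 0):
  V(4,0) = 52.445089; V(4,1) = 18.203351; V(4,2) = 0.000000; V(4,3) = 0.000000; V(4,4) = 0.000000
Backward induction: V(k, i) = exp(-r*dt) * [p * V(k+1, i) + (1-p) * V(k+1, i+1)].
  V(3,0) = exp(-r*dt) * [p*52.445089 + (1-p)*18.203351] = 33.590442
  V(3,1) = exp(-r*dt) * [p*18.203351 + (1-p)*0.000000] = 8.388182
  V(3,2) = exp(-r*dt) * [p*0.000000 + (1-p)*0.000000] = 0.000000
  V(3,3) = exp(-r*dt) * [p*0.000000 + (1-p)*0.000000] = 0.000000
  V(2,0) = exp(-r*dt) * [p*33.590442 + (1-p)*8.388182] = 19.821019
  V(2,1) = exp(-r*dt) * [p*8.388182 + (1-p)*0.000000] = 3.865310
  V(2,2) = exp(-r*dt) * [p*0.000000 + (1-p)*0.000000] = 0.000000
  V(1,0) = exp(-r*dt) * [p*19.821019 + (1-p)*3.865310] = 11.134606
  V(1,1) = exp(-r*dt) * [p*3.865310 + (1-p)*0.000000] = 1.781152
  V(0,0) = exp(-r*dt) * [p*11.134606 + (1-p)*1.781152] = 6.052942


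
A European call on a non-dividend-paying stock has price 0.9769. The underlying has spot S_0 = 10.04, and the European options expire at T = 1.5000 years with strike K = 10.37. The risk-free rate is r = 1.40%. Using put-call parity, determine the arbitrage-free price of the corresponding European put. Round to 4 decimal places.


Answer: Put price = 1.0914

Derivation:
Put-call parity: C - P = S_0 * exp(-qT) - K * exp(-rT).
S_0 * exp(-qT) = 10.0400 * 1.00000000 = 10.04000000
K * exp(-rT) = 10.3700 * 0.97921896 = 10.15450066
P = C - S*exp(-qT) + K*exp(-rT)
P = 0.9769 - 10.04000000 + 10.15450066 = 1.0914


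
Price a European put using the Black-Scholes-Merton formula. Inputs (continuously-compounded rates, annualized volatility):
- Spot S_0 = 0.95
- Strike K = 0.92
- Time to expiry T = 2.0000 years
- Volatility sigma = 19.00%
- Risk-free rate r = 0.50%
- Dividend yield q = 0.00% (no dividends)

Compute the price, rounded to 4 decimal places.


Answer: Price = 0.0811

Derivation:
d1 = (ln(S/K) + (r - q + 0.5*sigma^2) * T) / (sigma * sqrt(T)) = 0.29098678
d2 = d1 - sigma * sqrt(T) = 0.02228620
exp(-rT) = 0.99004983; exp(-qT) = 1.00000000
P = K * exp(-rT) * N(-d2) - S_0 * exp(-qT) * N(-d1)
N(-d1) = 0.38553072; N(-d2) = 0.49110983
P = 0.9200 * 0.99004983 * 0.49110983 - 0.9500 * 1.00000000 * 0.38553072 = 0.0811


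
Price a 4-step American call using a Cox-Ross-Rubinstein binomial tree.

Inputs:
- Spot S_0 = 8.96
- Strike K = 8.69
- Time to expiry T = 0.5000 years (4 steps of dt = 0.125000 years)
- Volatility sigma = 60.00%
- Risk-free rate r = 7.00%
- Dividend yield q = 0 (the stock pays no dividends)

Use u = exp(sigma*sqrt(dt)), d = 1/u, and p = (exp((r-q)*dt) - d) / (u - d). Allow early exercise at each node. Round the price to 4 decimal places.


Answer: Price = V(0,0) = 1.7156

Derivation:
dt = T/N = 0.125000
u = exp(sigma*sqrt(dt)) = 1.236311; d = 1/u = 0.808858
p = (exp((r-q)*dt) - d) / (u - d) = 0.467725
Discount per step: exp(-r*dt) = 0.991288
Stock lattice S(k, i) with i counting down-moves:
  k=0: S(0,0) = 8.9600
  k=1: S(1,0) = 11.0773; S(1,1) = 7.2474
  k=2: S(2,0) = 13.6950; S(2,1) = 8.9600; S(2,2) = 5.8621
  k=3: S(3,0) = 16.9313; S(3,1) = 11.0773; S(3,2) = 7.2474; S(3,3) = 4.7416
  k=4: S(4,0) = 20.9324; S(4,1) = 13.6950; S(4,2) = 8.9600; S(4,3) = 5.8621; S(4,4) = 3.8353
Terminal payoffs V(N, i) = max(S_T - K, 0):
  V(4,0) = 12.242403; V(4,1) = 5.005048; V(4,2) = 0.270000; V(4,3) = 0.000000; V(4,4) = 0.000000
Backward induction: V(k, i) = exp(-r*dt) * [p * V(k+1, i) + (1-p) * V(k+1, i+1)]; then take max(V_cont, immediate exercise) for American.
  V(3,0) = exp(-r*dt) * [p*12.242403 + (1-p)*5.005048] = 8.317046; exercise = 8.241340; V(3,0) = max -> 8.317046
  V(3,1) = exp(-r*dt) * [p*5.005048 + (1-p)*0.270000] = 2.463053; exercise = 2.387348; V(3,1) = max -> 2.463053
  V(3,2) = exp(-r*dt) * [p*0.270000 + (1-p)*0.000000] = 0.125186; exercise = 0.000000; V(3,2) = max -> 0.125186
  V(3,3) = exp(-r*dt) * [p*0.000000 + (1-p)*0.000000] = 0.000000; exercise = 0.000000; V(3,3) = max -> 0.000000
  V(2,0) = exp(-r*dt) * [p*8.317046 + (1-p)*2.463053] = 5.155800; exercise = 5.005048; V(2,0) = max -> 5.155800
  V(2,1) = exp(-r*dt) * [p*2.463053 + (1-p)*0.125186] = 1.208048; exercise = 0.270000; V(2,1) = max -> 1.208048
  V(2,2) = exp(-r*dt) * [p*0.125186 + (1-p)*0.000000] = 0.058042; exercise = 0.000000; V(2,2) = max -> 0.058042
  V(1,0) = exp(-r*dt) * [p*5.155800 + (1-p)*1.208048] = 3.027899; exercise = 2.387348; V(1,0) = max -> 3.027899
  V(1,1) = exp(-r*dt) * [p*1.208048 + (1-p)*0.058042] = 0.590737; exercise = 0.000000; V(1,1) = max -> 0.590737
  V(0,0) = exp(-r*dt) * [p*3.027899 + (1-p)*0.590737] = 1.715581; exercise = 0.270000; V(0,0) = max -> 1.715581


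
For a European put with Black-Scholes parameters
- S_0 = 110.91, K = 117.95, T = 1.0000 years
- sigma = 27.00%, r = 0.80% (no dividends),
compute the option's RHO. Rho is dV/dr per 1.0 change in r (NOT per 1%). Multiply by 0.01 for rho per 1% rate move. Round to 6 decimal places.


Answer: Rho = -73.780422

Derivation:
d1 = -0.0633027564; d2 = -0.3333027564
phi(d1) = 0.3981437521; exp(-qT) = 1.0000000000; exp(-rT) = 0.9920319148
N(-d2) = 0.6305471206
Rho = -K*T*exp(-rT)*N(-d2) = -117.9500 * 1.0000 * 0.9920319148 * 0.6305471206 = -73.780422


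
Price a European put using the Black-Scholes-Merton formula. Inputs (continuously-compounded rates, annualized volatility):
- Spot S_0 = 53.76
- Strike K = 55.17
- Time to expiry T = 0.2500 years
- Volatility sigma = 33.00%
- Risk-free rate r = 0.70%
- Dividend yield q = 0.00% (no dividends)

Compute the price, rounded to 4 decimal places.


d1 = (ln(S/K) + (r - q + 0.5*sigma^2) * T) / (sigma * sqrt(T)) = -0.06380079
d2 = d1 - sigma * sqrt(T) = -0.22880079
exp(-rT) = 0.99825153; exp(-qT) = 1.00000000
P = K * exp(-rT) * N(-d2) - S_0 * exp(-qT) * N(-d1)
N(-d1) = 0.52543558; N(-d2) = 0.59048813
P = 55.1700 * 0.99825153 * 0.59048813 - 53.7600 * 1.00000000 * 0.52543558 = 4.2729

Answer: Price = 4.2729


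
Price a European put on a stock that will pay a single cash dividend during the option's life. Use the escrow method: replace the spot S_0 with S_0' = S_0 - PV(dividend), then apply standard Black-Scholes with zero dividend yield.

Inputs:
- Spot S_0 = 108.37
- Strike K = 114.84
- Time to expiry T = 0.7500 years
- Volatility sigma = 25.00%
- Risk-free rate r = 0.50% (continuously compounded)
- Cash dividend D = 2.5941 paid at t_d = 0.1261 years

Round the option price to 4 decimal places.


PV(D) = D * exp(-r * t_d) = 2.5941 * 0.99936970 = 2.59246494
S_0' = S_0 - PV(D) = 108.3700 - 2.59246494 = 105.77753506
d1 = (ln(S_0'/K) + (r + sigma^2/2)*T) / (sigma*sqrt(T)) = -0.25409967
d2 = d1 - sigma*sqrt(T) = -0.47060602
exp(-rT) = 0.99625702
N(-d1) = 0.60029072; N(-d2) = 0.68103895
P = K * exp(-rT) * N(-d2) - S_0' * N(-d1) = 114.8400 * 0.99625702 * 0.68103895 - 105.77753506 * 0.60029072 = 14.4205

Answer: Price = 14.4205


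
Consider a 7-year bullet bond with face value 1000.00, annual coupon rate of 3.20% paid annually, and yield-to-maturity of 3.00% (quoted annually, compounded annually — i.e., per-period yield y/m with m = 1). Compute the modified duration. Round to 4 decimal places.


Answer: Modified duration = 6.2000

Derivation:
Coupon per period c = face * coupon_rate / m = 32.000000
Periods per year m = 1; per-period yield y/m = 0.030000
Number of cashflows N = 7
Cashflows (t years, CF_t, discount factor 1/(1+y/m)^(m*t), PV):
  t = 1.0000: CF_t = 32.000000, DF = 0.970874, PV = 31.067961
  t = 2.0000: CF_t = 32.000000, DF = 0.942596, PV = 30.163069
  t = 3.0000: CF_t = 32.000000, DF = 0.915142, PV = 29.284533
  t = 4.0000: CF_t = 32.000000, DF = 0.888487, PV = 28.431586
  t = 5.0000: CF_t = 32.000000, DF = 0.862609, PV = 27.603481
  t = 6.0000: CF_t = 32.000000, DF = 0.837484, PV = 26.799496
  t = 7.0000: CF_t = 1032.000000, DF = 0.813092, PV = 839.110440
Price P = sum_t PV_t = 1012.460566
First compute Macaulay numerator sum_t t * PV_t:
  t * PV_t at t = 1.0000: 31.067961
  t * PV_t at t = 2.0000: 60.326138
  t * PV_t at t = 3.0000: 87.853599
  t * PV_t at t = 4.0000: 113.726342
  t * PV_t at t = 5.0000: 138.017406
  t * PV_t at t = 6.0000: 160.796977
  t * PV_t at t = 7.0000: 5873.773078
Macaulay duration D = 6465.561502 / 1012.460566 = 6.385988
Modified duration = D / (1 + y/m) = 6.385988 / (1 + 0.030000) = 6.199989


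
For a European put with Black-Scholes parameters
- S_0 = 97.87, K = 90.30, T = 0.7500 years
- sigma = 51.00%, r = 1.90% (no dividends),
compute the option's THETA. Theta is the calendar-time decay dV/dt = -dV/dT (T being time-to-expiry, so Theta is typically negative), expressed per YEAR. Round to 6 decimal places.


Answer: Theta = -9.607103

Derivation:
d1 = 0.4353676276; d2 = -0.0063053283
phi(d1) = 0.3628698609; exp(-qT) = 1.0000000000; exp(-rT) = 0.9858510507
Theta = -S*exp(-qT)*phi(d1)*sigma/(2*sqrt(T)) + r*K*exp(-rT)*N(-d2) - q*S*exp(-qT)*N(-d1)
N(-d1) = 0.3316478021; N(-d2) = 0.5025154454; sqrt(T) = 0.8660254038
Term 1 = -97.8700 * 1.0000000000 * 0.3628698609 * 0.5100 / (2 * 0.8660254038) = -10.4570704835
Term 2 = 0.0190 * 90.3000 * 0.9858510507 * 0.5025154454 = 0.8499670102
Term 3 = 0 (no dividend yield, q = 0)
Theta = -10.4570704835 + (0.8499670102) + (0.0000000000) = -9.607103


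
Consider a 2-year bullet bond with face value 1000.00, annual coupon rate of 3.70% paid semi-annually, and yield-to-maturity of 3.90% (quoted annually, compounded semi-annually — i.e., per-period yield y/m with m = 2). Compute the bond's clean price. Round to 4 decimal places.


Answer: Price = 996.1876

Derivation:
Coupon per period c = face * coupon_rate / m = 18.500000
Periods per year m = 2; per-period yield y/m = 0.019500
Number of cashflows N = 4
Cashflows (t years, CF_t, discount factor 1/(1+y/m)^(m*t), PV):
  t = 0.5000: CF_t = 18.500000, DF = 0.980873, PV = 18.146150
  t = 1.0000: CF_t = 18.500000, DF = 0.962112, PV = 17.799068
  t = 1.5000: CF_t = 18.500000, DF = 0.943709, PV = 17.458625
  t = 2.0000: CF_t = 1018.500000, DF = 0.925659, PV = 942.783803
Price P = sum_t PV_t = 996.187647


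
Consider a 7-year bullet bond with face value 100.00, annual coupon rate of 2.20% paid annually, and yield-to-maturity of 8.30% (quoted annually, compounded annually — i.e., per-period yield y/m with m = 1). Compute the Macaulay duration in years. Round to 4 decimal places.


Answer: Macaulay duration = 6.4515 years

Derivation:
Coupon per period c = face * coupon_rate / m = 2.200000
Periods per year m = 1; per-period yield y/m = 0.083000
Number of cashflows N = 7
Cashflows (t years, CF_t, discount factor 1/(1+y/m)^(m*t), PV):
  t = 1.0000: CF_t = 2.200000, DF = 0.923361, PV = 2.031394
  t = 2.0000: CF_t = 2.200000, DF = 0.852596, PV = 1.875710
  t = 3.0000: CF_t = 2.200000, DF = 0.787254, PV = 1.731958
  t = 4.0000: CF_t = 2.200000, DF = 0.726919, PV = 1.599222
  t = 5.0000: CF_t = 2.200000, DF = 0.671209, PV = 1.476660
  t = 6.0000: CF_t = 2.200000, DF = 0.619768, PV = 1.363490
  t = 7.0000: CF_t = 102.200000, DF = 0.572270, PV = 58.485970
Price P = sum_t PV_t = 68.564405
Macaulay numerator sum_t t * PV_t:
  t * PV_t at t = 1.0000: 2.031394
  t * PV_t at t = 2.0000: 3.751421
  t * PV_t at t = 3.0000: 5.195873
  t * PV_t at t = 4.0000: 6.396889
  t * PV_t at t = 5.0000: 7.383298
  t * PV_t at t = 6.0000: 8.180940
  t * PV_t at t = 7.0000: 409.401792
Macaulay duration D = (sum_t t * PV_t) / P = 442.341608 / 68.564405 = 6.451476


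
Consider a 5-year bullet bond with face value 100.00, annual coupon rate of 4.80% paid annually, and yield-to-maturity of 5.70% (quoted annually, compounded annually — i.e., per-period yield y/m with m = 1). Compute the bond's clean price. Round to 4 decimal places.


Coupon per period c = face * coupon_rate / m = 4.800000
Periods per year m = 1; per-period yield y/m = 0.057000
Number of cashflows N = 5
Cashflows (t years, CF_t, discount factor 1/(1+y/m)^(m*t), PV):
  t = 1.0000: CF_t = 4.800000, DF = 0.946074, PV = 4.541154
  t = 2.0000: CF_t = 4.800000, DF = 0.895056, PV = 4.296267
  t = 3.0000: CF_t = 4.800000, DF = 0.846789, PV = 4.064586
  t = 4.0000: CF_t = 4.800000, DF = 0.801125, PV = 3.845398
  t = 5.0000: CF_t = 104.800000, DF = 0.757923, PV = 79.430326
Price P = sum_t PV_t = 96.177731

Answer: Price = 96.1777


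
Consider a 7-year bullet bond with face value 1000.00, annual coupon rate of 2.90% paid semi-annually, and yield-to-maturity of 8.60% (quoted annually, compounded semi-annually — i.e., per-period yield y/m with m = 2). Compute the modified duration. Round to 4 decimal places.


Answer: Modified duration = 5.9780

Derivation:
Coupon per period c = face * coupon_rate / m = 14.500000
Periods per year m = 2; per-period yield y/m = 0.043000
Number of cashflows N = 14
Cashflows (t years, CF_t, discount factor 1/(1+y/m)^(m*t), PV):
  t = 0.5000: CF_t = 14.500000, DF = 0.958773, PV = 13.902205
  t = 1.0000: CF_t = 14.500000, DF = 0.919245, PV = 13.329056
  t = 1.5000: CF_t = 14.500000, DF = 0.881347, PV = 12.779536
  t = 2.0000: CF_t = 14.500000, DF = 0.845012, PV = 12.252671
  t = 2.5000: CF_t = 14.500000, DF = 0.810174, PV = 11.747527
  t = 3.0000: CF_t = 14.500000, DF = 0.776773, PV = 11.263209
  t = 3.5000: CF_t = 14.500000, DF = 0.744749, PV = 10.798858
  t = 4.0000: CF_t = 14.500000, DF = 0.714045, PV = 10.353651
  t = 4.5000: CF_t = 14.500000, DF = 0.684607, PV = 9.926799
  t = 5.0000: CF_t = 14.500000, DF = 0.656382, PV = 9.517545
  t = 5.5000: CF_t = 14.500000, DF = 0.629322, PV = 9.125163
  t = 6.0000: CF_t = 14.500000, DF = 0.603376, PV = 8.748957
  t = 6.5000: CF_t = 14.500000, DF = 0.578501, PV = 8.388262
  t = 7.0000: CF_t = 1014.500000, DF = 0.554651, PV = 562.693286
Price P = sum_t PV_t = 704.826725
First compute Macaulay numerator sum_t t * PV_t:
  t * PV_t at t = 0.5000: 6.951103
  t * PV_t at t = 1.0000: 13.329056
  t * PV_t at t = 1.5000: 19.169304
  t * PV_t at t = 2.0000: 24.505342
  t * PV_t at t = 2.5000: 29.368818
  t * PV_t at t = 3.0000: 33.789628
  t * PV_t at t = 3.5000: 37.796004
  t * PV_t at t = 4.0000: 41.414605
  t * PV_t at t = 4.5000: 44.670595
  t * PV_t at t = 5.0000: 47.587723
  t * PV_t at t = 5.5000: 50.188394
  t * PV_t at t = 6.0000: 52.493744
  t * PV_t at t = 6.5000: 54.523704
  t * PV_t at t = 7.0000: 3938.853004
Macaulay duration D = 4394.641023 / 704.826725 = 6.235066
Modified duration = D / (1 + y/m) = 6.235066 / (1 + 0.043000) = 5.978011


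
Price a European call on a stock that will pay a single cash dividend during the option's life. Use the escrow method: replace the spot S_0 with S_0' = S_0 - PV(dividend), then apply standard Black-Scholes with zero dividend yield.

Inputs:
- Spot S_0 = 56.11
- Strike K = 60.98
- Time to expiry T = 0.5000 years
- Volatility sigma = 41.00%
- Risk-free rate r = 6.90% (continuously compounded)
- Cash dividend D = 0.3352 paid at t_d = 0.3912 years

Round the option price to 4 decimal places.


Answer: Price = 5.1613

Derivation:
PV(D) = D * exp(-r * t_d) = 0.3352 * 0.97336825 = 0.32627304
S_0' = S_0 - PV(D) = 56.1100 - 0.32627304 = 55.78372696
d1 = (ln(S_0'/K) + (r + sigma^2/2)*T) / (sigma*sqrt(T)) = -0.04324991
d2 = d1 - sigma*sqrt(T) = -0.33316369
exp(-rT) = 0.96608834
N(d1) = 0.48275116; N(d2) = 0.36950536
C = S_0' * N(d1) - K * exp(-rT) * N(d2) = 55.78372696 * 0.48275116 - 60.9800 * 0.96608834 * 0.36950536 = 5.1613


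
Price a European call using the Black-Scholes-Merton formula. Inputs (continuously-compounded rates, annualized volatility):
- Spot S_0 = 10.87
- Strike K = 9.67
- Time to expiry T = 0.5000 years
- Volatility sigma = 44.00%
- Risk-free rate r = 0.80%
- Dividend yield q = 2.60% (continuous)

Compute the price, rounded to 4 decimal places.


d1 = (ln(S/K) + (r - q + 0.5*sigma^2) * T) / (sigma * sqrt(T)) = 0.50261919
d2 = d1 - sigma * sqrt(T) = 0.19149220
exp(-rT) = 0.99600799; exp(-qT) = 0.98708414
C = S_0 * exp(-qT) * N(d1) - K * exp(-rT) * N(d2)
N(d1) = 0.69238398; N(d2) = 0.57593001
C = 10.8700 * 0.98708414 * 0.69238398 - 9.6700 * 0.99600799 * 0.57593001 = 1.8820

Answer: Price = 1.8820


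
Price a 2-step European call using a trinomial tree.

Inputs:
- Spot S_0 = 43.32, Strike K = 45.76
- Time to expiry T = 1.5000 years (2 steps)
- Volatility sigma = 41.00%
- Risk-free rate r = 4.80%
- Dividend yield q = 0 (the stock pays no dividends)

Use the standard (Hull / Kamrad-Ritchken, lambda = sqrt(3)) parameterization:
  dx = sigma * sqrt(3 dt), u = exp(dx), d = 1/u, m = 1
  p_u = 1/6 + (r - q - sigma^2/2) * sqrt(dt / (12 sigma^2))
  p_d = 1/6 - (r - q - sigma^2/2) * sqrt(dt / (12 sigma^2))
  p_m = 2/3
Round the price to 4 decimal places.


Answer: Price = V(0,0) = 8.1649

Derivation:
dt = T/N = 0.750000; dx = sigma*sqrt(3*dt) = 0.615000
u = exp(dx) = 1.849657; d = 1/u = 0.540641
p_u = 0.144685, p_m = 0.666667, p_d = 0.188648
Discount per step: exp(-r*dt) = 0.964640
Stock lattice S(k, j) with j the centered position index:
  k=0: S(0,+0) = 43.3200
  k=1: S(1,-1) = 23.4206; S(1,+0) = 43.3200; S(1,+1) = 80.1271
  k=2: S(2,-2) = 12.6621; S(2,-1) = 23.4206; S(2,+0) = 43.3200; S(2,+1) = 80.1271; S(2,+2) = 148.2077
Terminal payoffs V(N, j) = max(S_T - K, 0):
  V(2,-2) = 0.000000; V(2,-1) = 0.000000; V(2,+0) = 0.000000; V(2,+1) = 34.367124; V(2,+2) = 102.447664
Backward induction: V(k, j) = exp(-r*dt) * [p_u * V(k+1, j+1) + p_m * V(k+1, j) + p_d * V(k+1, j-1)]
  V(1,-1) = exp(-r*dt) * [p_u*0.000000 + p_m*0.000000 + p_d*0.000000] = 0.000000
  V(1,+0) = exp(-r*dt) * [p_u*34.367124 + p_m*0.000000 + p_d*0.000000] = 4.796583
  V(1,+1) = exp(-r*dt) * [p_u*102.447664 + p_m*34.367124 + p_d*0.000000] = 36.399787
  V(0,+0) = exp(-r*dt) * [p_u*36.399787 + p_m*4.796583 + p_d*0.000000] = 8.164931


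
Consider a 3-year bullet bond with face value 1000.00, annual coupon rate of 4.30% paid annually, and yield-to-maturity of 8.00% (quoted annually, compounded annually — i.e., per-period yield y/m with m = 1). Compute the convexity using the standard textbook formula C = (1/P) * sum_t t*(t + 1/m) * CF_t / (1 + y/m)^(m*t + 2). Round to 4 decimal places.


Answer: Convexity = 9.7011

Derivation:
Coupon per period c = face * coupon_rate / m = 43.000000
Periods per year m = 1; per-period yield y/m = 0.080000
Number of cashflows N = 3
Cashflows (t years, CF_t, discount factor 1/(1+y/m)^(m*t), PV):
  t = 1.0000: CF_t = 43.000000, DF = 0.925926, PV = 39.814815
  t = 2.0000: CF_t = 43.000000, DF = 0.857339, PV = 36.865569
  t = 3.0000: CF_t = 1043.000000, DF = 0.793832, PV = 827.967027
Price P = sum_t PV_t = 904.647411
Convexity numerator sum_t t*(t + 1/m) * CF_t / (1+y/m)^(m*t + 2):
  t = 1.0000: term = 68.269573
  t = 2.0000: term = 189.637702
  t = 3.0000: term = 8518.179294
Convexity = (1/P) * sum = 8776.086569 / 904.647411 = 9.701113


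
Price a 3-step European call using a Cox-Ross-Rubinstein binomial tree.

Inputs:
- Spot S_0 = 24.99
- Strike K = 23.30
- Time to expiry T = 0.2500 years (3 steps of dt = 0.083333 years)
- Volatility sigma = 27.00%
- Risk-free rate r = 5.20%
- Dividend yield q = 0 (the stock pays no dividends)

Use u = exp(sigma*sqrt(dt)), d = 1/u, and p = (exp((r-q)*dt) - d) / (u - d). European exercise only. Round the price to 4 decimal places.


Answer: Price = V(0,0) = 2.4708

Derivation:
dt = T/N = 0.083333
u = exp(sigma*sqrt(dt)) = 1.081060; d = 1/u = 0.925018
p = (exp((r-q)*dt) - d) / (u - d) = 0.508355
Discount per step: exp(-r*dt) = 0.995676
Stock lattice S(k, i) with i counting down-moves:
  k=0: S(0,0) = 24.9900
  k=1: S(1,0) = 27.0157; S(1,1) = 23.1162
  k=2: S(2,0) = 29.2056; S(2,1) = 24.9900; S(2,2) = 21.3829
  k=3: S(3,0) = 31.5730; S(3,1) = 27.0157; S(3,2) = 23.1162; S(3,3) = 19.7796
Terminal payoffs V(N, i) = max(S_T - K, 0):
  V(3,0) = 8.273009; V(3,1) = 3.715696; V(3,2) = 0.000000; V(3,3) = 0.000000
Backward induction: V(k, i) = exp(-r*dt) * [p * V(k+1, i) + (1-p) * V(k+1, i+1)].
  V(2,0) = exp(-r*dt) * [p*8.273009 + (1-p)*3.715696] = 6.006344
  V(2,1) = exp(-r*dt) * [p*3.715696 + (1-p)*0.000000] = 1.880724
  V(2,2) = exp(-r*dt) * [p*0.000000 + (1-p)*0.000000] = 0.000000
  V(1,0) = exp(-r*dt) * [p*6.006344 + (1-p)*1.880724] = 3.960802
  V(1,1) = exp(-r*dt) * [p*1.880724 + (1-p)*0.000000] = 0.951941
  V(0,0) = exp(-r*dt) * [p*3.960802 + (1-p)*0.951941] = 2.470780


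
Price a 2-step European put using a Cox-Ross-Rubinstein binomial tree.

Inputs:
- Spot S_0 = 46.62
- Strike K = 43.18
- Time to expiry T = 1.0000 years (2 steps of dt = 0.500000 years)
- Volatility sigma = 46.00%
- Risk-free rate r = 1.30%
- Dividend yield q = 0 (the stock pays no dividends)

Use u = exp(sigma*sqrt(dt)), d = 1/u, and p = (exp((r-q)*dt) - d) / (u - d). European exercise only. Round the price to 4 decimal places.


Answer: Price = V(0,0) = 6.0631

Derivation:
dt = T/N = 0.500000
u = exp(sigma*sqrt(dt)) = 1.384403; d = 1/u = 0.722333
p = (exp((r-q)*dt) - d) / (u - d) = 0.429242
Discount per step: exp(-r*dt) = 0.993521
Stock lattice S(k, i) with i counting down-moves:
  k=0: S(0,0) = 46.6200
  k=1: S(1,0) = 64.5409; S(1,1) = 33.6752
  k=2: S(2,0) = 89.3506; S(2,1) = 46.6200; S(2,2) = 24.3247
Terminal payoffs V(N, i) = max(K - S_T, 0):
  V(2,0) = 0.000000; V(2,1) = 0.000000; V(2,2) = 18.855322
Backward induction: V(k, i) = exp(-r*dt) * [p * V(k+1, i) + (1-p) * V(k+1, i+1)].
  V(1,0) = exp(-r*dt) * [p*0.000000 + (1-p)*0.000000] = 0.000000
  V(1,1) = exp(-r*dt) * [p*0.000000 + (1-p)*18.855322] = 10.692104
  V(0,0) = exp(-r*dt) * [p*0.000000 + (1-p)*10.692104] = 6.063067


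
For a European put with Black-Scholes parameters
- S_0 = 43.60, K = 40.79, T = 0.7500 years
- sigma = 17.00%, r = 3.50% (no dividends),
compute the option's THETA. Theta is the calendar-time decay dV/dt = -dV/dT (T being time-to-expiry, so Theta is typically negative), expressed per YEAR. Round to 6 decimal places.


Answer: Theta = -0.930614

Derivation:
d1 = 0.7044196093; d2 = 0.5571952907
phi(d1) = 0.3112863577; exp(-qT) = 1.0000000000; exp(-rT) = 0.9740915363
Theta = -S*exp(-qT)*phi(d1)*sigma/(2*sqrt(T)) + r*K*exp(-rT)*N(-d2) - q*S*exp(-qT)*N(-d1)
N(-d1) = 0.2405857488; N(-d2) = 0.2886970035; sqrt(T) = 0.8660254038
Term 1 = -43.6000 * 1.0000000000 * 0.3112863577 * 0.1700 / (2 * 0.8660254038) = -1.3320939970
Term 2 = 0.0350 * 40.7900 * 0.9740915363 * 0.2886970035 = 0.4014798893
Term 3 = 0 (no dividend yield, q = 0)
Theta = -1.3320939970 + (0.4014798893) + (0.0000000000) = -0.930614


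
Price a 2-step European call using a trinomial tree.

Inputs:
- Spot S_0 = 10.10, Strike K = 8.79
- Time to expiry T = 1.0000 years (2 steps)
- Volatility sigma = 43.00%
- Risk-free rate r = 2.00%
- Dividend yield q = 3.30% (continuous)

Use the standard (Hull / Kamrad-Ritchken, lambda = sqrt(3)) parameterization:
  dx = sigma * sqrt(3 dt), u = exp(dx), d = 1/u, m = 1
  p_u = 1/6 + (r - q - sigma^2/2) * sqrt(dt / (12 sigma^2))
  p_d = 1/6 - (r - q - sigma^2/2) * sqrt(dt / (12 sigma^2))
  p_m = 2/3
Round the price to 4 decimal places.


dt = T/N = 0.500000; dx = sigma*sqrt(3*dt) = 0.526640
u = exp(dx) = 1.693234; d = 1/u = 0.590586
p_u = 0.116609, p_m = 0.666667, p_d = 0.216725
Discount per step: exp(-r*dt) = 0.990050
Stock lattice S(k, j) with j the centered position index:
  k=0: S(0,+0) = 10.1000
  k=1: S(1,-1) = 5.9649; S(1,+0) = 10.1000; S(1,+1) = 17.1017
  k=2: S(2,-2) = 3.5228; S(2,-1) = 5.9649; S(2,+0) = 10.1000; S(2,+1) = 17.1017; S(2,+2) = 28.9571
Terminal payoffs V(N, j) = max(S_T - K, 0):
  V(2,-2) = 0.000000; V(2,-1) = 0.000000; V(2,+0) = 1.310000; V(2,+1) = 8.311663; V(2,+2) = 20.167117
Backward induction: V(k, j) = exp(-r*dt) * [p_u * V(k+1, j+1) + p_m * V(k+1, j) + p_d * V(k+1, j-1)]
  V(1,-1) = exp(-r*dt) * [p_u*1.310000 + p_m*0.000000 + p_d*0.000000] = 0.151238
  V(1,+0) = exp(-r*dt) * [p_u*8.311663 + p_m*1.310000 + p_d*0.000000] = 1.824213
  V(1,+1) = exp(-r*dt) * [p_u*20.167117 + p_m*8.311663 + p_d*1.310000] = 8.095322
  V(0,+0) = exp(-r*dt) * [p_u*8.095322 + p_m*1.824213 + p_d*0.151238] = 2.171084

Answer: Price = V(0,0) = 2.1711


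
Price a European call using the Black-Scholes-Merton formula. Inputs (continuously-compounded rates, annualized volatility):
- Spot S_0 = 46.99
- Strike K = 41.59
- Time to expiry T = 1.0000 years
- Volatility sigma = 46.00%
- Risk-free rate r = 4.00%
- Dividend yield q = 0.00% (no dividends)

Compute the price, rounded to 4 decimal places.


d1 = (ln(S/K) + (r - q + 0.5*sigma^2) * T) / (sigma * sqrt(T)) = 0.58233709
d2 = d1 - sigma * sqrt(T) = 0.12233709
exp(-rT) = 0.96078944; exp(-qT) = 1.00000000
C = S_0 * exp(-qT) * N(d1) - K * exp(-rT) * N(d2)
N(d1) = 0.71983017; N(d2) = 0.54868397
C = 46.9900 * 1.00000000 * 0.71983017 - 41.5900 * 0.96078944 * 0.54868397 = 11.8998

Answer: Price = 11.8998


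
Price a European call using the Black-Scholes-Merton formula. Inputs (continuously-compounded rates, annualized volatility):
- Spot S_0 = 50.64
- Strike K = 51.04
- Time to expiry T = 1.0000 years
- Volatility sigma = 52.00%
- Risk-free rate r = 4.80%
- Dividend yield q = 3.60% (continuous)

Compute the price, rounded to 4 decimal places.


d1 = (ln(S/K) + (r - q + 0.5*sigma^2) * T) / (sigma * sqrt(T)) = 0.26794642
d2 = d1 - sigma * sqrt(T) = -0.25205358
exp(-rT) = 0.95313379; exp(-qT) = 0.96464029
C = S_0 * exp(-qT) * N(d1) - K * exp(-rT) * N(d2)
N(d1) = 0.60562972; N(d2) = 0.40049983
C = 50.6400 * 0.96464029 * 0.60562972 - 51.0400 * 0.95313379 * 0.40049983 = 10.1011

Answer: Price = 10.1011


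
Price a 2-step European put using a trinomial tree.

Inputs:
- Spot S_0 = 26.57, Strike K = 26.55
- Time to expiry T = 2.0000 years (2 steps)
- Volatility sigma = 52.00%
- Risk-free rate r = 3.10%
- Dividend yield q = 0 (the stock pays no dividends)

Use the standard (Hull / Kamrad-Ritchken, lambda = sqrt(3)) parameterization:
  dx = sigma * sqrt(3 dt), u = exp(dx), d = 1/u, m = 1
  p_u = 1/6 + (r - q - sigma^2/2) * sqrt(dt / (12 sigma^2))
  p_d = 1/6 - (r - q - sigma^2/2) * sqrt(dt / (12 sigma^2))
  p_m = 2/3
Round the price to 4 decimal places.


dt = T/N = 1.000000; dx = sigma*sqrt(3*dt) = 0.900666
u = exp(dx) = 2.461243; d = 1/u = 0.406299
p_u = 0.108821, p_m = 0.666667, p_d = 0.224513
Discount per step: exp(-r*dt) = 0.969476
Stock lattice S(k, j) with j the centered position index:
  k=0: S(0,+0) = 26.5700
  k=1: S(1,-1) = 10.7954; S(1,+0) = 26.5700; S(1,+1) = 65.3952
  k=2: S(2,-2) = 4.3861; S(2,-1) = 10.7954; S(2,+0) = 26.5700; S(2,+1) = 65.3952; S(2,+2) = 160.9535
Terminal payoffs V(N, j) = max(K - S_T, 0):
  V(2,-2) = 22.163858; V(2,-1) = 15.754641; V(2,+0) = 0.000000; V(2,+1) = 0.000000; V(2,+2) = 0.000000
Backward induction: V(k, j) = exp(-r*dt) * [p_u * V(k+1, j+1) + p_m * V(k+1, j) + p_d * V(k+1, j-1)]
  V(1,-1) = exp(-r*dt) * [p_u*0.000000 + p_m*15.754641 + p_d*22.163858] = 15.006670
  V(1,+0) = exp(-r*dt) * [p_u*0.000000 + p_m*0.000000 + p_d*15.754641] = 3.429149
  V(1,+1) = exp(-r*dt) * [p_u*0.000000 + p_m*0.000000 + p_d*0.000000] = 0.000000
  V(0,+0) = exp(-r*dt) * [p_u*0.000000 + p_m*3.429149 + p_d*15.006670] = 5.482663

Answer: Price = V(0,0) = 5.4827


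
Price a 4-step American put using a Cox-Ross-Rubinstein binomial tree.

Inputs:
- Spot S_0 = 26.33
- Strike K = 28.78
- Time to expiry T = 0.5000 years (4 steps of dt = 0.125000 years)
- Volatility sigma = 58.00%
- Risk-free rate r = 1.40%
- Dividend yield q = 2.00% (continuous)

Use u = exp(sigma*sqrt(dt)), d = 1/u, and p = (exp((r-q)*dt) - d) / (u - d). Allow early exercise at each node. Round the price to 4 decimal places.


dt = T/N = 0.125000
u = exp(sigma*sqrt(dt)) = 1.227600; d = 1/u = 0.814598
p = (exp((r-q)*dt) - d) / (u - d) = 0.447098
Discount per step: exp(-r*dt) = 0.998252
Stock lattice S(k, i) with i counting down-moves:
  k=0: S(0,0) = 26.3300
  k=1: S(1,0) = 32.3227; S(1,1) = 21.4484
  k=2: S(2,0) = 39.6794; S(2,1) = 26.3300; S(2,2) = 17.4718
  k=3: S(3,0) = 48.7104; S(3,1) = 32.3227; S(3,2) = 21.4484; S(3,3) = 14.2325
  k=4: S(4,0) = 59.7968; S(4,1) = 39.6794; S(4,2) = 26.3300; S(4,3) = 17.4718; S(4,4) = 11.5937
Terminal payoffs V(N, i) = max(K - S_T, 0):
  V(4,0) = 0.000000; V(4,1) = 0.000000; V(4,2) = 2.450000; V(4,3) = 11.308219; V(4,4) = 17.186262
Backward induction: V(k, i) = exp(-r*dt) * [p * V(k+1, i) + (1-p) * V(k+1, i+1)]; then take max(V_cont, immediate exercise) for American.
  V(3,0) = exp(-r*dt) * [p*0.000000 + (1-p)*0.000000] = 0.000000; exercise = 0.000000; V(3,0) = max -> 0.000000
  V(3,1) = exp(-r*dt) * [p*0.000000 + (1-p)*2.450000] = 1.352241; exercise = 0.000000; V(3,1) = max -> 1.352241
  V(3,2) = exp(-r*dt) * [p*2.450000 + (1-p)*11.308219] = 7.334877; exercise = 7.331644; V(3,2) = max -> 7.334877
  V(3,3) = exp(-r*dt) * [p*11.308219 + (1-p)*17.186262] = 14.532744; exercise = 14.547529; V(3,3) = max -> 14.547529
  V(2,0) = exp(-r*dt) * [p*0.000000 + (1-p)*1.352241] = 0.746349; exercise = 0.000000; V(2,0) = max -> 0.746349
  V(2,1) = exp(-r*dt) * [p*1.352241 + (1-p)*7.334877] = 4.651902; exercise = 2.450000; V(2,1) = max -> 4.651902
  V(2,2) = exp(-r*dt) * [p*7.334877 + (1-p)*14.547529] = 11.302966; exercise = 11.308219; V(2,2) = max -> 11.308219
  V(1,0) = exp(-r*dt) * [p*0.746349 + (1-p)*4.651902] = 2.900655; exercise = 0.000000; V(1,0) = max -> 2.900655
  V(1,1) = exp(-r*dt) * [p*4.651902 + (1-p)*11.308219] = 8.317622; exercise = 7.331644; V(1,1) = max -> 8.317622
  V(0,0) = exp(-r*dt) * [p*2.900655 + (1-p)*8.317622] = 5.885397; exercise = 2.450000; V(0,0) = max -> 5.885397

Answer: Price = V(0,0) = 5.8854


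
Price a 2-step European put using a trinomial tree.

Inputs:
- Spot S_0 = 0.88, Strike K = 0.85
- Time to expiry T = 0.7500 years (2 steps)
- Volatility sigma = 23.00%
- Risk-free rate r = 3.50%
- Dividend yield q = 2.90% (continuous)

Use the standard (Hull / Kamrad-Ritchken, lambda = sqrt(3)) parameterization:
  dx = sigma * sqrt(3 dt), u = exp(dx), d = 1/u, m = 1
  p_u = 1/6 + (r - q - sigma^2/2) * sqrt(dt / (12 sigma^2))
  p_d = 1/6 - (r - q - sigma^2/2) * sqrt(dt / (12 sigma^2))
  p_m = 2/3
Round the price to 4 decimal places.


dt = T/N = 0.375000; dx = sigma*sqrt(3*dt) = 0.243952
u = exp(dx) = 1.276283; d = 1/u = 0.783525
p_u = 0.150949, p_m = 0.666667, p_d = 0.182384
Discount per step: exp(-r*dt) = 0.986961
Stock lattice S(k, j) with j the centered position index:
  k=0: S(0,+0) = 0.8800
  k=1: S(1,-1) = 0.6895; S(1,+0) = 0.8800; S(1,+1) = 1.1231
  k=2: S(2,-2) = 0.5402; S(2,-1) = 0.6895; S(2,+0) = 0.8800; S(2,+1) = 1.1231; S(2,+2) = 1.4334
Terminal payoffs V(N, j) = max(K - S_T, 0):
  V(2,-2) = 0.309757; V(2,-1) = 0.160498; V(2,+0) = 0.000000; V(2,+1) = 0.000000; V(2,+2) = 0.000000
Backward induction: V(k, j) = exp(-r*dt) * [p_u * V(k+1, j+1) + p_m * V(k+1, j) + p_d * V(k+1, j-1)]
  V(1,-1) = exp(-r*dt) * [p_u*0.000000 + p_m*0.160498 + p_d*0.309757] = 0.161362
  V(1,+0) = exp(-r*dt) * [p_u*0.000000 + p_m*0.000000 + p_d*0.160498] = 0.028891
  V(1,+1) = exp(-r*dt) * [p_u*0.000000 + p_m*0.000000 + p_d*0.000000] = 0.000000
  V(0,+0) = exp(-r*dt) * [p_u*0.000000 + p_m*0.028891 + p_d*0.161362] = 0.048055

Answer: Price = V(0,0) = 0.0481


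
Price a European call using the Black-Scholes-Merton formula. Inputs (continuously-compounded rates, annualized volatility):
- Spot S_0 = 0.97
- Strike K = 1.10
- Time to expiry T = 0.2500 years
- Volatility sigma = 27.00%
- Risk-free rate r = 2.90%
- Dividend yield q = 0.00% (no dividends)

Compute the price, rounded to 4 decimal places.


Answer: Price = 0.0145

Derivation:
d1 = (ln(S/K) + (r - q + 0.5*sigma^2) * T) / (sigma * sqrt(T)) = -0.81042139
d2 = d1 - sigma * sqrt(T) = -0.94542139
exp(-rT) = 0.99277622; exp(-qT) = 1.00000000
C = S_0 * exp(-qT) * N(d1) - K * exp(-rT) * N(d2)
N(d1) = 0.20884901; N(d2) = 0.17222189
C = 0.9700 * 1.00000000 * 0.20884901 - 1.1000 * 0.99277622 * 0.17222189 = 0.0145


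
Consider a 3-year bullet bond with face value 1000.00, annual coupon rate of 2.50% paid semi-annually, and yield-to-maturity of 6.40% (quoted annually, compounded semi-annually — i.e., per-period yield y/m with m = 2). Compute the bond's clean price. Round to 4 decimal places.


Answer: Price = 895.0614

Derivation:
Coupon per period c = face * coupon_rate / m = 12.500000
Periods per year m = 2; per-period yield y/m = 0.032000
Number of cashflows N = 6
Cashflows (t years, CF_t, discount factor 1/(1+y/m)^(m*t), PV):
  t = 0.5000: CF_t = 12.500000, DF = 0.968992, PV = 12.112403
  t = 1.0000: CF_t = 12.500000, DF = 0.938946, PV = 11.736825
  t = 1.5000: CF_t = 12.500000, DF = 0.909831, PV = 11.372892
  t = 2.0000: CF_t = 12.500000, DF = 0.881620, PV = 11.020244
  t = 2.5000: CF_t = 12.500000, DF = 0.854283, PV = 10.678531
  t = 3.0000: CF_t = 1012.500000, DF = 0.827793, PV = 838.140541
Price P = sum_t PV_t = 895.061437


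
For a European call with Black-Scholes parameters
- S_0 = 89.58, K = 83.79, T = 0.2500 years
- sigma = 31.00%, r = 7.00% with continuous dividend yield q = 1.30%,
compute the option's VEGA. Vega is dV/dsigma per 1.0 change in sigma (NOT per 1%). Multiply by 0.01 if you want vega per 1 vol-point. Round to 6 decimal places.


d1 = 0.6005220139; d2 = 0.4455220139
phi(d1) = 0.3331202051; exp(-qT) = 0.9967552755; exp(-rT) = 0.9826522357
Vega = S * exp(-qT) * phi(d1) * sqrt(T) = 89.5800 * 0.9967552755 * 0.3331202051 * 0.5000000000 = 14.872041

Answer: Vega = 14.872041


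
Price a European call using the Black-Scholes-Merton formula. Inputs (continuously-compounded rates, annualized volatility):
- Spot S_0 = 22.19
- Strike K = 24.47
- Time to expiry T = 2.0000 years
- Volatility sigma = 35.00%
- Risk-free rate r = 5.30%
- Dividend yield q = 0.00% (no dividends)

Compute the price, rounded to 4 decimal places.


d1 = (ln(S/K) + (r - q + 0.5*sigma^2) * T) / (sigma * sqrt(T)) = 0.26404147
d2 = d1 - sigma * sqrt(T) = -0.23093328
exp(-rT) = 0.89942465; exp(-qT) = 1.00000000
C = S_0 * exp(-qT) * N(d1) - K * exp(-rT) * N(d2)
N(d1) = 0.60412602; N(d2) = 0.40868332
C = 22.1900 * 1.00000000 * 0.60412602 - 24.4700 * 0.89942465 * 0.40868332 = 4.4109

Answer: Price = 4.4109


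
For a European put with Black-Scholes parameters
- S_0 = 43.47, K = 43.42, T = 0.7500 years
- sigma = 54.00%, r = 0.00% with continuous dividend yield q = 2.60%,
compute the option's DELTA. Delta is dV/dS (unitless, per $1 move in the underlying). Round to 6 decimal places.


Answer: Delta = -0.414691

Derivation:
d1 = 0.1945903070; d2 = -0.2730634111
phi(d1) = 0.3914602791; exp(-qT) = 0.9806888952; exp(-rT) = 1.0000000000
N(-d1) = 0.4228568460
Delta = -exp(-qT) * N(-d1) = -0.9806888952 * 0.4228568460 = -0.414691


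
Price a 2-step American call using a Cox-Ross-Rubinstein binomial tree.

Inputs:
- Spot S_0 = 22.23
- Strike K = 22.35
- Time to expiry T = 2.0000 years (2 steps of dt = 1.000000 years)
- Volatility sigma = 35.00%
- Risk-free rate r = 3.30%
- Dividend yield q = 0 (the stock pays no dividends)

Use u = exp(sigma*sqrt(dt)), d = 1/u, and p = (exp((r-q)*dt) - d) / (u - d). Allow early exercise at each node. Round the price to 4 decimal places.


Answer: Price = V(0,0) = 4.4469

Derivation:
dt = T/N = 1.000000
u = exp(sigma*sqrt(dt)) = 1.419068; d = 1/u = 0.704688
p = (exp((r-q)*dt) - d) / (u - d) = 0.460347
Discount per step: exp(-r*dt) = 0.967539
Stock lattice S(k, i) with i counting down-moves:
  k=0: S(0,0) = 22.2300
  k=1: S(1,0) = 31.5459; S(1,1) = 15.6652
  k=2: S(2,0) = 44.7657; S(2,1) = 22.2300; S(2,2) = 11.0391
Terminal payoffs V(N, i) = max(S_T - K, 0):
  V(2,0) = 22.415723; V(2,1) = 0.000000; V(2,2) = 0.000000
Backward induction: V(k, i) = exp(-r*dt) * [p * V(k+1, i) + (1-p) * V(k+1, i+1)]; then take max(V_cont, immediate exercise) for American.
  V(1,0) = exp(-r*dt) * [p*22.415723 + (1-p)*0.000000] = 9.984041; exercise = 9.195872; V(1,0) = max -> 9.984041
  V(1,1) = exp(-r*dt) * [p*0.000000 + (1-p)*0.000000] = 0.000000; exercise = 0.000000; V(1,1) = max -> 0.000000
  V(0,0) = exp(-r*dt) * [p*9.984041 + (1-p)*0.000000] = 4.446927; exercise = 0.000000; V(0,0) = max -> 4.446927


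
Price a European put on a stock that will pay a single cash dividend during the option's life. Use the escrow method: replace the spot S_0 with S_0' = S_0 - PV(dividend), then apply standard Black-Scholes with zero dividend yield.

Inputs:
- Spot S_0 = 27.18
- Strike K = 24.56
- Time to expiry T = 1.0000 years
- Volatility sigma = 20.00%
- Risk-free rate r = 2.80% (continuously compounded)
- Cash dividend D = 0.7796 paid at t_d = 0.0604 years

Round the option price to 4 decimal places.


Answer: Price = 0.9884

Derivation:
PV(D) = D * exp(-r * t_d) = 0.7796 * 0.99831023 = 0.77828265
S_0' = S_0 - PV(D) = 27.1800 - 0.77828265 = 26.40171735
d1 = (ln(S_0'/K) + (r + sigma^2/2)*T) / (sigma*sqrt(T)) = 0.60154978
d2 = d1 - sigma*sqrt(T) = 0.40154978
exp(-rT) = 0.97238837
N(-d1) = 0.27373693; N(-d2) = 0.34400770
P = K * exp(-rT) * N(-d2) - S_0' * N(-d1) = 24.5600 * 0.97238837 * 0.34400770 - 26.40171735 * 0.27373693 = 0.9884
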